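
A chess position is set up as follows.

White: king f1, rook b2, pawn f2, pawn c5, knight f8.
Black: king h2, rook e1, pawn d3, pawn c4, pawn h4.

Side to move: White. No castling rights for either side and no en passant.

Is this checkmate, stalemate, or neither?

neither

White to move; white king on f1.
In check: yes, from the black rook on e1.
King squares — e1: available; g1: attacked by Re1; e2: attacked by Re1; f2: own pawn; g2: attacked by Kh2.
Legal moves for White: Kxe1.
White is in check but has 1 legal move → neither.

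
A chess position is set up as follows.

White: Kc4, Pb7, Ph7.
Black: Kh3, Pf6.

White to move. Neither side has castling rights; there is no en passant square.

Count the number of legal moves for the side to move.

White to move; king on c4.
In check: no.
Legal moves: Kd5, Kc5, Kb5, Kd4, Kb4, Kd3, Kc3, Kb3, h8=Q+, h8=R+, h8=B, h8=N, b8=Q, b8=R, b8=B, b8=N.
Count: 16.

16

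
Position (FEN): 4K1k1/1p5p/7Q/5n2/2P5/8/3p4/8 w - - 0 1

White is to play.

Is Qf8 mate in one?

After Qf8: black king on g8; in check: yes, from the white queen on f8.
King squares — f7: attacked by Ke8; g7: attacked by Qf8; h7: own pawn; f8: attacked by Ke8; h8: attacked by Qf8.
Black has no legal moves → checkmate.

yes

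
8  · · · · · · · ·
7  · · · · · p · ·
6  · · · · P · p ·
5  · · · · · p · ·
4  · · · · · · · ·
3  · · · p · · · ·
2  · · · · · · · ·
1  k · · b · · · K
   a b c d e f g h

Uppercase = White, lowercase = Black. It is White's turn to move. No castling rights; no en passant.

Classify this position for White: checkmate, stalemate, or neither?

neither

White to move; white king on h1.
In check: no.
Legal moves for White: Kh2, Kg2, Kg1, exf7, e7.
White has 5 legal moves and is not in check → neither.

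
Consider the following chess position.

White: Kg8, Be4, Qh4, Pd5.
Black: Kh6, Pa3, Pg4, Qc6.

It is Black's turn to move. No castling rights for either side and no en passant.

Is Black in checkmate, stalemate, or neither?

checkmate

Black to move; black king on h6.
In check: yes, from the white queen on h4.
King squares — g5: attacked by Qh4; h5: attacked by Qh4; g6: attacked by Be4; g7: attacked by Kg8; h7: attacked by Be4.
Legal moves for Black: none.
In check with no legal moves → checkmate.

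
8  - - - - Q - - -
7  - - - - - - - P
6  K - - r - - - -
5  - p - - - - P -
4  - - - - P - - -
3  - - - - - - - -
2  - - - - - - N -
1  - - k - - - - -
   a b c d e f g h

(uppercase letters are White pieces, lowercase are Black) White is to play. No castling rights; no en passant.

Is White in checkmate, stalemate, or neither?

neither

White to move; white king on a6.
In check: yes, from the black rook on d6.
Legal moves for White: Kb7, Ka7, Kxb5, Ka5, Qc6+.
White is in check but has 5 legal moves → neither.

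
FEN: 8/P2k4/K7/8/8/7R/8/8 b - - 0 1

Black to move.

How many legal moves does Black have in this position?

Black to move; king on d7.
In check: no.
Legal moves: Ke8, Kd8, Kc8, Ke7, Kc7, Ke6, Kd6, Kc6.
Count: 8.

8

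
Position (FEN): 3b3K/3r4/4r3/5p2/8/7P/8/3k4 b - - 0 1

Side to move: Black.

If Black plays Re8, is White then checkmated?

After Re8: white king on h8; in check: yes, from the black rook on e8.
King squares — g7: attacked by Rd7; h7: attacked by Rd7; g8: attacked by Re8.
White has no legal moves → checkmate.

yes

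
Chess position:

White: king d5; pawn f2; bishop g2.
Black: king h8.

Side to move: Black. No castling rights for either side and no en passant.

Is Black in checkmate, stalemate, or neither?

Black to move; black king on h8.
In check: no.
Legal moves for Black: Kg8, Kh7, Kg7.
Black has 3 legal moves and is not in check → neither.

neither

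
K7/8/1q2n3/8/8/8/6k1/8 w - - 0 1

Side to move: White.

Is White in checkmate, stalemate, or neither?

stalemate

White to move; white king on a8.
In check: no.
King squares — a7: attacked by Qb6; b7: attacked by Qb6; b8: attacked by Qb6.
Legal moves for White: none.
Not in check and no legal moves → stalemate.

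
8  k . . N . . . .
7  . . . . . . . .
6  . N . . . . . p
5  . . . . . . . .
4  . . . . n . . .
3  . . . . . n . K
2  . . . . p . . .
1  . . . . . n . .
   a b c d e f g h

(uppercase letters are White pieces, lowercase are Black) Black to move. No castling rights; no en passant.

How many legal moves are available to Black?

Black to move; king on a8.
In check: yes, from the white knight on b6.
Legal moves: Kb8, Ka7.
Count: 2.

2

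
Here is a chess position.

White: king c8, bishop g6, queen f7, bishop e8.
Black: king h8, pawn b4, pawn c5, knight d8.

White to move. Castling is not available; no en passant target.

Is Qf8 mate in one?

yes

After Qf8: black king on h8; in check: yes, from the white queen on f8.
King squares — g7: attacked by Qf8; h7: attacked by Bg6; g8: attacked by Qf8.
Black has no legal moves → checkmate.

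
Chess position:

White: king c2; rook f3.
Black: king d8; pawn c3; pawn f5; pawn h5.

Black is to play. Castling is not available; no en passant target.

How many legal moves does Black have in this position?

7

Black to move; king on d8.
In check: no.
Legal moves: Ke8, Kc8, Ke7, Kd7, Kc7, h4, f4.
Count: 7.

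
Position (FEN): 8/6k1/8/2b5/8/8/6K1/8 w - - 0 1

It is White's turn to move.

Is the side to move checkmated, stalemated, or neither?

White to move; white king on g2.
In check: no.
Legal moves for White: Kh3, Kg3, Kf3, Kh2, Kh1, Kf1.
White has 6 legal moves and is not in check → neither.

neither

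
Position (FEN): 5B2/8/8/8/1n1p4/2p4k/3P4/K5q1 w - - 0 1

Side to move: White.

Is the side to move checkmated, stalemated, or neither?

White to move; white king on a1.
In check: yes, from the black queen on g1.
King squares — b1: attacked by Qg1; a2: attacked by Nb4; b2: attacked by Pc3.
Legal moves for White: none.
In check with no legal moves → checkmate.

checkmate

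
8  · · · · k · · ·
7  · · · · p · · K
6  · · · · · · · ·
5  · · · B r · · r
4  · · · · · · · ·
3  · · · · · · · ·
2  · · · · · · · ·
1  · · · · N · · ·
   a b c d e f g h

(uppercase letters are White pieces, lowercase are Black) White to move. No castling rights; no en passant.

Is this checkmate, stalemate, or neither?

neither

White to move; white king on h7.
In check: yes, from the black rook on h5.
Legal moves for White: Kg8, Kg7, Kg6.
White is in check but has 3 legal moves → neither.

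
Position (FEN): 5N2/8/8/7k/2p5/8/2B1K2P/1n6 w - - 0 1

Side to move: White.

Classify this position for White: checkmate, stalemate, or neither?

neither

White to move; white king on e2.
In check: no.
Legal moves for White include: Nh7, Nd7, Ng6, Ne6, Kf3, Ke3, Kf2, Kf1, Ke1, Kd1, Bh7, Bg6+, Bf5, Be4, Ba4, Bd3, Bb3, Bd1, ... (list truncated; more exist).
White has legal moves and is not in check → neither.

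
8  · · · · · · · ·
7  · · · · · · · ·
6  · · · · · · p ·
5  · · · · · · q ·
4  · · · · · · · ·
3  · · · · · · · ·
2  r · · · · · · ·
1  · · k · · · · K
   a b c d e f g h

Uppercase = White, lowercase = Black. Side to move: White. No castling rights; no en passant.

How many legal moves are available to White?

0

White to move; king on h1.
In check: no.
Legal moves: none.
Count: 0.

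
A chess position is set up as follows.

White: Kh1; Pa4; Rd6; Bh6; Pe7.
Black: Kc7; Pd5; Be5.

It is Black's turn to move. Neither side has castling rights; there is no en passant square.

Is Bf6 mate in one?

no

After Bf6: white king on h1; in check: no.
White is not in check, so this cannot be checkmate.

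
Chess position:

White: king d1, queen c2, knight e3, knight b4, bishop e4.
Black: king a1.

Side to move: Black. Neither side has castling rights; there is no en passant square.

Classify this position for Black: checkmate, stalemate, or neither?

stalemate

Black to move; black king on a1.
In check: no.
King squares — b1: attacked by Qc2; a2: attacked by Qc2; b2: attacked by Qc2.
Legal moves for Black: none.
Not in check and no legal moves → stalemate.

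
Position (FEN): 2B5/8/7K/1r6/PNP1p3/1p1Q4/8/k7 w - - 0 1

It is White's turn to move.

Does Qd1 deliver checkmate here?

After Qd1: black king on a1; in check: yes, from the white queen on d1.
Black has 1 legal reply: Kb2.
In check but a legal move exists → not checkmate.

no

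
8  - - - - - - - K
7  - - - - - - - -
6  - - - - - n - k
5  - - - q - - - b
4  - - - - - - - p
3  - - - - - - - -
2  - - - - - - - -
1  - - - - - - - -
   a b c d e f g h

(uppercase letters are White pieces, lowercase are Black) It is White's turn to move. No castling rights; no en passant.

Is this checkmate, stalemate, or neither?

stalemate

White to move; white king on h8.
In check: no.
King squares — g7: attacked by Kh6; h7: attacked by Nf6; g8: attacked by Qd5.
Legal moves for White: none.
Not in check and no legal moves → stalemate.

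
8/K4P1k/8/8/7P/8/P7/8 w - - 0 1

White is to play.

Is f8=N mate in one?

no

After f8=N: black king on h7; in check: yes, from the white knight on f8.
Black has 4 legal replies: Kh8, Kg8, Kg7, Kh6.
In check but a legal move exists → not checkmate.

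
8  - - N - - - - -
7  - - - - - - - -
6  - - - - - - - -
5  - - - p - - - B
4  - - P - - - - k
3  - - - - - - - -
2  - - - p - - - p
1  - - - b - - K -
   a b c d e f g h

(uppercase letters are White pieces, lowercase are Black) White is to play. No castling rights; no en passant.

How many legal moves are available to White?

5

White to move; king on g1.
In check: yes, from the black pawn on h2.
Legal moves: Kxh2, Kg2, Kf2, Kh1, Kf1.
Count: 5.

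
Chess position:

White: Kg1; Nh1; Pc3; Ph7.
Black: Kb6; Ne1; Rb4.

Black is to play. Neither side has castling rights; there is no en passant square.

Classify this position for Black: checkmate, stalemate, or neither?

neither

Black to move; black king on b6.
In check: no.
Legal moves for Black include: Kc7, Kb7, Ka7, Kc6, Ka6, Kc5, Kb5, Ka5, Rb5, Rh4, Rg4+, Rf4, Re4, Rd4, Rc4, Ra4, Rb3, Rb2, ... (list truncated; more exist).
Black has legal moves and is not in check → neither.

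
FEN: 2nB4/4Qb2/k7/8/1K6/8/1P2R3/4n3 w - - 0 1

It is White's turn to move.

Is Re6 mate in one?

After Re6: black king on a6; in check: yes, from the white rook on e6.
Black has 3 legal replies: Nd6, Nb6, Bxe6.
In check but a legal move exists → not checkmate.

no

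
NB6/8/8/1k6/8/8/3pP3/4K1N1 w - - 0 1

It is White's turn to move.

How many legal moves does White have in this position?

White to move; king on e1.
In check: yes, from the black pawn on d2.
Legal moves: Kf2, Kxd2, Kf1, Kd1.
Count: 4.

4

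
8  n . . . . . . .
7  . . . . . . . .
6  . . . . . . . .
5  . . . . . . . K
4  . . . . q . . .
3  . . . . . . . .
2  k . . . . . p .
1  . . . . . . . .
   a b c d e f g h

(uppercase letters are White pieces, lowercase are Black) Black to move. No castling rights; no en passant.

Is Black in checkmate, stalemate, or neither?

Black to move; black king on a2.
In check: no.
Legal moves for Black include: Nc7, Nb6, Qe8+, Qh7+, Qe7, Qb7, Qg6+, Qe6, Qc6, Qf5+, Qe5+, Qd5+, Qh4+, Qg4+, Qf4, Qd4, Qc4, Qb4, ... (list truncated; more exist).
Black has legal moves and is not in check → neither.

neither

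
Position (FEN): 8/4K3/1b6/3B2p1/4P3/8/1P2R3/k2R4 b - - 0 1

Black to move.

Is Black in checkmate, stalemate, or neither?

checkmate

Black to move; black king on a1.
In check: yes, from the white rook on d1.
King squares — b1: attacked by Rd1; a2: attacked by Bd5; b2: attacked by Re2.
Legal moves for Black: none.
In check with no legal moves → checkmate.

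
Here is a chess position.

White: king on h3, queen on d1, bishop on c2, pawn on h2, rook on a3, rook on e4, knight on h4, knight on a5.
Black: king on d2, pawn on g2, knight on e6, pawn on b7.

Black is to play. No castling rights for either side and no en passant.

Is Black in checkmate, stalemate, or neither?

checkmate

Black to move; black king on d2.
In check: yes, from the white queen on d1.
King squares — c1: attacked by Qd1; d1: attacked by Bc2; e1: attacked by Qd1; c2: attacked by Qd1; e2: attacked by Qd1; c3: attacked by Ra3; d3: attacked by Qd1; e3: attacked by Ra3.
Legal moves for Black: none.
In check with no legal moves → checkmate.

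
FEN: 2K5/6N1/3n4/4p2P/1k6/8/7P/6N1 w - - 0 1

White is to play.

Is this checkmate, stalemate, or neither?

White to move; white king on c8.
In check: yes, from the black knight on d6.
Legal moves for White: Kd8, Kb8, Kd7, Kc7.
White is in check but has 4 legal moves → neither.

neither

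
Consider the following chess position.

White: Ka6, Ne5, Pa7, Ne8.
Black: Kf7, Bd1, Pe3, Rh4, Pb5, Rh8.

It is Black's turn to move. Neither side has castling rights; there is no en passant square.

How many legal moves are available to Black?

5

Black to move; king on f7.
In check: yes, from the white knight on e5.
Legal moves: Kg8, Kf8, Kxe8, Ke7, Ke6.
Count: 5.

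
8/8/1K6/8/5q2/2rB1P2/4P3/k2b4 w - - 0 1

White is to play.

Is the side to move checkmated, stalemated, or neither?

neither

White to move; white king on b6.
In check: no.
Legal moves for White: Kb7, Ka7, Ka6, Kb5, Ka5, Bh7, Bg6, Ba6, Bf5, Bb5, Be4, Bc4, Bc2, Bb1, e3, e4.
White has 16 legal moves and is not in check → neither.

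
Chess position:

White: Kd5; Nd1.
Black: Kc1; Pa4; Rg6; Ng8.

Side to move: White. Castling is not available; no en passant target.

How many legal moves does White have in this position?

9

White to move; king on d5.
In check: no.
Legal moves: Ke5, Kc5, Ke4, Kd4, Kc4, Ne3, Nc3, Nf2, Nb2.
Count: 9.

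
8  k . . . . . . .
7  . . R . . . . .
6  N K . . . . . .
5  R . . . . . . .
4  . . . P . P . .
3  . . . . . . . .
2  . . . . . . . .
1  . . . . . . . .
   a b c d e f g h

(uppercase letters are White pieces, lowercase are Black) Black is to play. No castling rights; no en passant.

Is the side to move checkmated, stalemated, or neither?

stalemate

Black to move; black king on a8.
In check: no.
King squares — a7: attacked by Kb6; b7: attacked by Kb6; b8: attacked by Na6.
Legal moves for Black: none.
Not in check and no legal moves → stalemate.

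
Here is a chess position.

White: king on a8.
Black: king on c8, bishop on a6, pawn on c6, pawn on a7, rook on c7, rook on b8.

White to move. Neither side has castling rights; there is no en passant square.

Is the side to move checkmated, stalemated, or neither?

White to move; white king on a8.
In check: yes, from the black rook on b8.
King squares — a7: attacked by Rc7; b7: attacked by Ba6; b8: attacked by Kc8.
Legal moves for White: none.
In check with no legal moves → checkmate.

checkmate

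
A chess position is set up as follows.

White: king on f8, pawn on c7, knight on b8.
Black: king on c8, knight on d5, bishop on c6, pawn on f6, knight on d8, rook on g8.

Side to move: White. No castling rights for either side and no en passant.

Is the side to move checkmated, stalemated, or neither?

White to move; white king on f8.
In check: yes, from the black rook on g8.
Legal moves for White: Kxg8.
White is in check but has 1 legal move → neither.

neither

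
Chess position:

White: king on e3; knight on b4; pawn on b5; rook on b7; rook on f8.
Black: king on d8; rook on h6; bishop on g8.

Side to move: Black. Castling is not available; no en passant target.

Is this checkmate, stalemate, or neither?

checkmate

Black to move; black king on d8.
In check: yes, from the white rook on f8.
King squares — c7: attacked by Rb7; d7: attacked by Rb7; e7: attacked by Rb7; c8: attacked by Rf8; e8: attacked by Rf8.
Legal moves for Black: none.
In check with no legal moves → checkmate.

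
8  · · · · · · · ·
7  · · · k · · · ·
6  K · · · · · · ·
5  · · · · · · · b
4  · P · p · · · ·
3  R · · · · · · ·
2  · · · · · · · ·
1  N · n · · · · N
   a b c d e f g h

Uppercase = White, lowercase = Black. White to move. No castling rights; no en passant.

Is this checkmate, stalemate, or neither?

neither

White to move; white king on a6.
In check: no.
Legal moves for White include: Kb7, Ka7, Kb6, Kb5, Ka5, Ra5, Ra4, Rh3, Rg3, Rf3, Re3, Rd3, Rc3, Rb3, Ra2, Ng3, Nf2, Nb3, ... (list truncated; more exist).
White has legal moves and is not in check → neither.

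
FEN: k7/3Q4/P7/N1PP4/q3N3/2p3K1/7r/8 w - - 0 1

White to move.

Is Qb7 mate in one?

yes

After Qb7: black king on a8; in check: yes, from the white queen on b7.
King squares — a7: attacked by Qb7; b7: attacked by Na5; b8: attacked by Qb7.
Black has no legal moves → checkmate.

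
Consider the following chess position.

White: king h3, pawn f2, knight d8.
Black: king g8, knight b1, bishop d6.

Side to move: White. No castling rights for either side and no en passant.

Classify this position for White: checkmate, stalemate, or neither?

neither

White to move; white king on h3.
In check: no.
Legal moves for White: Nf7, Nb7, Ne6, Nc6, Kh4, Kg4, Kg2, f3, f4.
White has 9 legal moves and is not in check → neither.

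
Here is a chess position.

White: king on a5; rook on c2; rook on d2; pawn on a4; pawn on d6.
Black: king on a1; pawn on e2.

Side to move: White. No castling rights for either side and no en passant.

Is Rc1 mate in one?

After Rc1: black king on a1; in check: yes, from the white rook on c1.
King squares — b1: attacked by Rc1; a2: attacked by Rd2; b2: attacked by Rd2.
Black has no legal moves → checkmate.

yes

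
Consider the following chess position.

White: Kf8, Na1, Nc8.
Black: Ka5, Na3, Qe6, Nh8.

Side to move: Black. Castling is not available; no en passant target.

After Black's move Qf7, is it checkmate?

After Qf7: white king on f8; in check: yes, from the black queen on f7.
King squares — e7: attacked by Qf7; f7: attacked by Nh8; g7: attacked by Qf7; e8: attacked by Qf7; g8: attacked by Qf7.
White has no legal moves → checkmate.

yes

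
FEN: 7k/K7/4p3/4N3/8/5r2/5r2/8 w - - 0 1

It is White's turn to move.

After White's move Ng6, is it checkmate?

After Ng6: black king on h8; in check: yes, from the white knight on g6.
Black has 3 legal replies: Kg8, Kh7, Kg7.
In check but a legal move exists → not checkmate.

no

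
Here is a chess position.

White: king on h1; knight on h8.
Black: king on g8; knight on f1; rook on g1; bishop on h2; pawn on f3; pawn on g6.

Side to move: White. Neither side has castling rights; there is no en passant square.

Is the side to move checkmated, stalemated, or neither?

White to move; white king on h1.
In check: yes, from the black rook on g1.
King squares — g1: attacked by Bh2; g2: attacked by Rg1; h2: attacked by Nf1.
Legal moves for White: none.
In check with no legal moves → checkmate.

checkmate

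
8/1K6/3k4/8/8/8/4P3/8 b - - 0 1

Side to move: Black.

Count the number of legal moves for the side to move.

6

Black to move; king on d6.
In check: no.
Legal moves: Ke7, Kd7, Ke6, Ke5, Kd5, Kc5.
Count: 6.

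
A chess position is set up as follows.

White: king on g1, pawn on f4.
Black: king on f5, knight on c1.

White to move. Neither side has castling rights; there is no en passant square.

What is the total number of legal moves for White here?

White to move; king on g1.
In check: no.
Legal moves: Kh2, Kg2, Kf2, Kh1, Kf1.
Count: 5.

5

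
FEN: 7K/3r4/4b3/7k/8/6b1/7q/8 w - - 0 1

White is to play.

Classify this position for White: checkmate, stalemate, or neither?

stalemate

White to move; white king on h8.
In check: no.
King squares — g7: attacked by Rd7; h7: attacked by Rd7; g8: attacked by Be6.
Legal moves for White: none.
Not in check and no legal moves → stalemate.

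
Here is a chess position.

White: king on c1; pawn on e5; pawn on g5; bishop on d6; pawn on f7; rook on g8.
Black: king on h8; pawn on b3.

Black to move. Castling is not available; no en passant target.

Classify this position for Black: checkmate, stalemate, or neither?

neither

Black to move; black king on h8.
In check: yes, from the white rook on g8.
King squares — g7: attacked by Rg8; h7: available; g8: attacked by Pf7.
Legal moves for Black: Kh7.
Black is in check but has 1 legal move → neither.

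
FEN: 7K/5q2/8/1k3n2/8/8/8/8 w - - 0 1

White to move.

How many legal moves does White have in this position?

White to move; king on h8.
In check: no.
Legal moves: none.
Count: 0.

0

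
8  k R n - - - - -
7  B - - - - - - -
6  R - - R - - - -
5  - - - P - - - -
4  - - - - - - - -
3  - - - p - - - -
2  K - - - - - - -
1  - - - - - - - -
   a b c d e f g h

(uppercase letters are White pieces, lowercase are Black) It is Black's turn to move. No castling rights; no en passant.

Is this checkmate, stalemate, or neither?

Black to move; black king on a8.
In check: yes, from the white rook on b8.
King squares — a7: attacked by Ra6; b7: attacked by Rb8; b8: attacked by Ba7.
Legal moves for Black: none.
In check with no legal moves → checkmate.

checkmate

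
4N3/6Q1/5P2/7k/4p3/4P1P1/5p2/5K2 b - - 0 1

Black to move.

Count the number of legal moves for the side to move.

0

Black to move; king on h5.
In check: no.
Legal moves: none.
Count: 0.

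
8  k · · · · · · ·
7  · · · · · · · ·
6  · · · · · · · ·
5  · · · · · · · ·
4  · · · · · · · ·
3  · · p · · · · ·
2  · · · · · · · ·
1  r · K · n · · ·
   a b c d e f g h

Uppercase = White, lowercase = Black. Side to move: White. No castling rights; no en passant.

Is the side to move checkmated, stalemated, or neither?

White to move; white king on c1.
In check: yes, from the black rook on a1.
King squares — b1: attacked by Ra1; d1: attacked by Ra1; b2: attacked by Pc3; c2: attacked by Ne1; d2: attacked by Pc3.
Legal moves for White: none.
In check with no legal moves → checkmate.

checkmate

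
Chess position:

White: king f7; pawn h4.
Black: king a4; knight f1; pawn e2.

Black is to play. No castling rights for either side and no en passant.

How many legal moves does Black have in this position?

13

Black to move; king on a4.
In check: no.
Legal moves: Kb5, Ka5, Kb4, Kb3, Ka3, Ng3, Ne3, Nh2, Nd2, e1=Q, e1=R, e1=B, e1=N.
Count: 13.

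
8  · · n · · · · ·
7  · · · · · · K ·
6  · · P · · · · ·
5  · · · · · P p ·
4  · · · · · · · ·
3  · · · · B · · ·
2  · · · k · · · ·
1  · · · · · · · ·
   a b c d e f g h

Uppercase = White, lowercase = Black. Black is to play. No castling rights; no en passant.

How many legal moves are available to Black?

Black to move; king on d2.
In check: yes, from the white bishop on e3.
Legal moves: Kxe3, Kd3, Kc3, Ke2, Kc2, Ke1, Kd1.
Count: 7.

7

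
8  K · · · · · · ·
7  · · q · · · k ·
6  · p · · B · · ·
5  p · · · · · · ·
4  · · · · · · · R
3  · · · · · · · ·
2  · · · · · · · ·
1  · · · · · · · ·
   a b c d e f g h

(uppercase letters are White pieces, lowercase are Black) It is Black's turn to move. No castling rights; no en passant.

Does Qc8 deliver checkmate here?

After Qc8: white king on a8; in check: yes, from the black queen on c8.
White has 2 legal replies: Ka7, Bxc8.
In check but a legal move exists → not checkmate.

no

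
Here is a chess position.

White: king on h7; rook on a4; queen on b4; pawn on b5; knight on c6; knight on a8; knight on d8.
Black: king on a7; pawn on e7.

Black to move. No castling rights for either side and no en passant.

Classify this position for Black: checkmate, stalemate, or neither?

Black to move; black king on a7.
In check: yes, from the white rook on a4 and the white knight on c6.
King squares — a6: attacked by Ra4; b6: attacked by Na8; b7: attacked by Nd8; a8: attacked by Ra4; b8: attacked by Nc6.
Legal moves for Black: none.
In check with no legal moves → checkmate.

checkmate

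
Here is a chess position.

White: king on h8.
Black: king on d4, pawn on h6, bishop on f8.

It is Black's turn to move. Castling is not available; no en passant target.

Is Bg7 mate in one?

no

After Bg7: white king on h8; in check: yes, from the black bishop on g7.
White has 3 legal replies: Kg8, Kh7, Kxg7.
In check but a legal move exists → not checkmate.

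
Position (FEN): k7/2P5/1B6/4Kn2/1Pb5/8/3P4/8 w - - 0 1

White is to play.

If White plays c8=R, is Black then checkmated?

After c8=R: black king on a8; in check: yes, from the white rook on c8.
Black has 1 legal reply: Kb7.
In check but a legal move exists → not checkmate.

no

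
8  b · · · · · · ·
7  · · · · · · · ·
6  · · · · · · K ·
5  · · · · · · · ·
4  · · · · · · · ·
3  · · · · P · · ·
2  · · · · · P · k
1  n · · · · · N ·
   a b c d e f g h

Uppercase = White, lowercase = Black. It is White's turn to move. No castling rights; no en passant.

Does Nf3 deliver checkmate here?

After Nf3: black king on h2; in check: yes, from the white knight on f3.
Black has 4 legal replies: Kh3, Kg2, Kh1, Bxf3.
In check but a legal move exists → not checkmate.

no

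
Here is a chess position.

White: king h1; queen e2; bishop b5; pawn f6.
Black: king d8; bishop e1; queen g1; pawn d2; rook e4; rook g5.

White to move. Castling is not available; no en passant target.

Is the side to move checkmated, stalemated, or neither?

checkmate

White to move; white king on h1.
In check: yes, from the black queen on g1.
King squares — g1: attacked by Rg5; g2: attacked by Qg1; h2: attacked by Qg1.
Legal moves for White: none.
In check with no legal moves → checkmate.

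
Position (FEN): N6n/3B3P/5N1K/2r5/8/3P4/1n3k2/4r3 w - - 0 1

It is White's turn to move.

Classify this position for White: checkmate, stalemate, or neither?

White to move; white king on h6.
In check: no.
Legal moves for White include: Nc7, Nb6, Be8, Bc8, Be6, Bc6, Bf5, Bb5, Bg4, Ba4, Bh3, Kg7, Ng8, Ne8, Nh5, Nd5, Ng4+, Ne4+, ... (list truncated; more exist).
White has legal moves and is not in check → neither.

neither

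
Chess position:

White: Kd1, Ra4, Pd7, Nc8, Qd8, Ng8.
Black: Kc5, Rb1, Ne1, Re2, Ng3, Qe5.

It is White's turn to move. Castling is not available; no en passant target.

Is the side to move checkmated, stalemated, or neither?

White to move; white king on d1.
In check: yes, from the black rook on b1.
King squares — c1: attacked by Rb1; e1: attacked by Rb1; c2: attacked by Ne1; d2: attacked by Re2; e2: attacked by Ng3.
Legal moves for White: none.
In check with no legal moves → checkmate.

checkmate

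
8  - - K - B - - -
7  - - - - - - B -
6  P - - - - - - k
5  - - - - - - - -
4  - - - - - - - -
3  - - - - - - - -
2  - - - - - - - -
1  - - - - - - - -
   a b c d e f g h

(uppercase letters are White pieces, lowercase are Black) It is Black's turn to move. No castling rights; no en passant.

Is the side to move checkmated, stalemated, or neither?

neither

Black to move; black king on h6.
In check: yes, from the white bishop on g7.
King squares — g5: available; h5: attacked by Be8; g6: attacked by Be8; g7: available; h7: available.
Legal moves for Black: Kh7, Kxg7, Kg5.
Black is in check but has 3 legal moves → neither.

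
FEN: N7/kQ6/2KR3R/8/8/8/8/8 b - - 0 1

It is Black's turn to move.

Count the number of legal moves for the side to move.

0

Black to move; king on a7.
In check: yes, from the white queen on b7.
Legal moves: none.
Count: 0.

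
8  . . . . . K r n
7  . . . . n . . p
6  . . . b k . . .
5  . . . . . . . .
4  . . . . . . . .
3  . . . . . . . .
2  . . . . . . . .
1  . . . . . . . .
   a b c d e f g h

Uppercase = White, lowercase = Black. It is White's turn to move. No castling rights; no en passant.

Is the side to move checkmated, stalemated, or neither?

checkmate

White to move; white king on f8.
In check: yes, from the black rook on g8.
King squares — e7: attacked by Bd6; f7: attacked by Ke6; g7: attacked by Rg8; e8: attacked by Rg8; g8: attacked by Ne7.
Legal moves for White: none.
In check with no legal moves → checkmate.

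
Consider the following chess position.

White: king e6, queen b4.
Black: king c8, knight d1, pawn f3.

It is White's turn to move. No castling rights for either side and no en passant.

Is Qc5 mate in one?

no

After Qc5: black king on c8; in check: yes, from the white queen on c5.
Black has 3 legal replies: Kd8, Kb8, Kb7.
In check but a legal move exists → not checkmate.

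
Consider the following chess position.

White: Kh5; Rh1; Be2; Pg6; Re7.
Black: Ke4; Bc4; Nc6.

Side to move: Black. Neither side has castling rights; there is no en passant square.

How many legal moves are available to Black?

Black to move; king on e4.
In check: yes, from the white rook on e7.
Legal moves: Kf5, Kd5, Kf4, Kd4, Nxe7, Ne5, Be6.
Count: 7.

7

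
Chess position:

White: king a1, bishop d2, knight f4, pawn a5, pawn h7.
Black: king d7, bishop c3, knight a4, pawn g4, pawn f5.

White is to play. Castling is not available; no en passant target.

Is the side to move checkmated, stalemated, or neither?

neither

White to move; white king on a1.
In check: yes, from the black bishop on c3.
King squares — b1: available; a2: available; b2: attacked by Bc3.
Legal moves for White: Ka2, Kb1, Bxc3.
White is in check but has 3 legal moves → neither.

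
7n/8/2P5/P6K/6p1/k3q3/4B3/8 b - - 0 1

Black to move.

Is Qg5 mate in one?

After Qg5: white king on h5; in check: yes, from the black queen on g5.
White has 1 legal reply: Kxg5.
In check but a legal move exists → not checkmate.

no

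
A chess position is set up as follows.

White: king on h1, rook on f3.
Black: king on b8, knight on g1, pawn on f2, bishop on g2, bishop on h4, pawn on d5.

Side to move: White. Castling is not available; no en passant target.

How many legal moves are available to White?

White to move; king on h1.
In check: yes, from the black bishop on g2.
Legal moves: Kh2, Kxg2.
Count: 2.

2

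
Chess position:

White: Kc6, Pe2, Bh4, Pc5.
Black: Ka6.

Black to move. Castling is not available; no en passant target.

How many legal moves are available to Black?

2

Black to move; king on a6.
In check: no.
Legal moves: Ka7, Ka5.
Count: 2.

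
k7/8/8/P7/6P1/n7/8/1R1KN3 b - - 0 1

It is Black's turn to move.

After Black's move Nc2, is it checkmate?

no

After Nc2: white king on d1; in check: no.
White is not in check, so this cannot be checkmate.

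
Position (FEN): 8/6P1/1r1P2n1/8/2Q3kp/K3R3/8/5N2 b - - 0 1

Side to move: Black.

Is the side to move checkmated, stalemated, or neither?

neither

Black to move; black king on g4.
In check: yes, from the white queen on c4.
King squares — f3: attacked by Re3; g3: attacked by Nf1; h3: attacked by Re3; f4: attacked by Qc4; h4: own pawn; f5: available; g5: available; h5: available.
Legal moves for Black: Kh5, Kg5, Kf5, Nf4.
Black is in check but has 4 legal moves → neither.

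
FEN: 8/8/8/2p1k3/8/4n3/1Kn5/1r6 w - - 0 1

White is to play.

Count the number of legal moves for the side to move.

White to move; king on b2.
In check: yes, from the black rook on b1.
Legal moves: Kc3, Ka2, Kxb1.
Count: 3.

3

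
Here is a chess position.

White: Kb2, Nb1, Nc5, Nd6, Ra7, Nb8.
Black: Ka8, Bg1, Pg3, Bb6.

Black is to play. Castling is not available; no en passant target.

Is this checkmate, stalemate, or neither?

Black to move; black king on a8.
In check: yes, from the white rook on a7.
King squares — a7: available; b7: attacked by Nc5; b8: available.
Legal moves for Black: Kxb8, Kxa7, Bxa7.
Black is in check but has 3 legal moves → neither.

neither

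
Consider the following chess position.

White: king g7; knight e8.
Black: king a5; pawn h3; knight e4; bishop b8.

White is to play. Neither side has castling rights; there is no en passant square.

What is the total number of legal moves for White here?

White to move; king on g7.
In check: no.
Legal moves: Nc7, Nf6, Nd6, Kh8, Kg8, Kf8, Kh7, Kf7, Kh6, Kg6.
Count: 10.

10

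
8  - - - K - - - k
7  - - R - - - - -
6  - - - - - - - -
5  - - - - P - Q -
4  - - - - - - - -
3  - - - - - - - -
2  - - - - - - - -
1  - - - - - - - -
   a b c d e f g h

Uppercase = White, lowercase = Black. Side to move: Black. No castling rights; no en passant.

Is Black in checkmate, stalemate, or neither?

Black to move; black king on h8.
In check: no.
King squares — g7: attacked by Qg5; h7: attacked by Rc7; g8: attacked by Qg5.
Legal moves for Black: none.
Not in check and no legal moves → stalemate.

stalemate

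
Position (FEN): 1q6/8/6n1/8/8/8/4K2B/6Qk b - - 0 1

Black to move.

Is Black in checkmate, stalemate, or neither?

Black to move; black king on h1.
In check: yes, from the white queen on g1.
King squares — g1: attacked by Bh2; g2: attacked by Qg1; h2: attacked by Qg1.
Legal moves for Black: none.
In check with no legal moves → checkmate.

checkmate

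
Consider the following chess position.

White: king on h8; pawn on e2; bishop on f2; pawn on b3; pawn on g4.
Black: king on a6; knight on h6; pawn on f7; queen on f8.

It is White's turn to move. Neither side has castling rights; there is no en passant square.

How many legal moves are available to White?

1

White to move; king on h8.
In check: yes, from the black queen on f8.
Legal moves: Kh7.
Count: 1.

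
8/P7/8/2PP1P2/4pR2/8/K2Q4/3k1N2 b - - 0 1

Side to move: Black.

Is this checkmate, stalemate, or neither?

checkmate

Black to move; black king on d1.
In check: yes, from the white queen on d2.
King squares — c1: attacked by Qd2; e1: attacked by Qd2; c2: attacked by Qd2; d2: attacked by Nf1; e2: attacked by Qd2.
Legal moves for Black: none.
In check with no legal moves → checkmate.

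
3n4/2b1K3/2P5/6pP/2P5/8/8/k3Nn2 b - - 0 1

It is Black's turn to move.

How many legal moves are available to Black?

20

Black to move; king on a1.
In check: no.
Legal moves: Nf7, Nb7, Ne6, Nxc6+, Bb8, Bd6+, Bb6, Be5, Ba5, Bf4, Bg3, Bh2, Ng3, Ne3, Nh2, Nd2, Kb2, Ka2, Kb1, g4.
Count: 20.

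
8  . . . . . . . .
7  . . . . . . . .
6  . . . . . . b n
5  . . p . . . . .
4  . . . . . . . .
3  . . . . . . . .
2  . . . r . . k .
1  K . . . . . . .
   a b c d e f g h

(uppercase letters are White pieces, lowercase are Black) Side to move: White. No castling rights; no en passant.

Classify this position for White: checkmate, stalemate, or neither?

stalemate

White to move; white king on a1.
In check: no.
King squares — b1: attacked by Bg6; a2: attacked by Rd2; b2: attacked by Rd2.
Legal moves for White: none.
Not in check and no legal moves → stalemate.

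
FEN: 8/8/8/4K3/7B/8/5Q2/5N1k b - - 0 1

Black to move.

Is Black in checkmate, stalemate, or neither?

stalemate

Black to move; black king on h1.
In check: no.
King squares — g1: attacked by Qf2; g2: attacked by Qf2; h2: attacked by Nf1.
Legal moves for Black: none.
Not in check and no legal moves → stalemate.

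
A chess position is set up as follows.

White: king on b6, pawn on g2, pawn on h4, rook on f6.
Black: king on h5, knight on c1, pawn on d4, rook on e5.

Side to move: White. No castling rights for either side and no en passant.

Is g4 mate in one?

no

After g4: black king on h5; in check: yes, from the white pawn on g4.
Black has 2 legal replies: Kxh4, Kxg4.
In check but a legal move exists → not checkmate.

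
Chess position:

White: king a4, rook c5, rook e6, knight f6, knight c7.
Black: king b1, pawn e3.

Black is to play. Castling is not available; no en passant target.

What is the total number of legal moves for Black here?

Black to move; king on b1.
In check: no.
Legal moves: Kb2, Ka2, Ka1, e2.
Count: 4.

4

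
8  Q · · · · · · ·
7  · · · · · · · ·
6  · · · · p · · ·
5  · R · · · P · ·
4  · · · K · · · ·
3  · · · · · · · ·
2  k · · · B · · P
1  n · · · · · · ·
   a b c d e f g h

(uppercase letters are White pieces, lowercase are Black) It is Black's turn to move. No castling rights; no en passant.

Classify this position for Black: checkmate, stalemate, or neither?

Black to move; black king on a2.
In check: yes, from the white queen on a8.
King squares — a1: own knight; b1: attacked by Rb5; b2: attacked by Rb5; a3: attacked by Qa8; b3: attacked by Rb5.
Legal moves for Black: none.
In check with no legal moves → checkmate.

checkmate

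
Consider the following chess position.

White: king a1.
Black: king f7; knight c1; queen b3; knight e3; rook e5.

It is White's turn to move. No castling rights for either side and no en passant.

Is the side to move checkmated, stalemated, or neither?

White to move; white king on a1.
In check: no.
King squares — b1: attacked by Qb3; a2: attacked by Nc1; b2: attacked by Qb3.
Legal moves for White: none.
Not in check and no legal moves → stalemate.

stalemate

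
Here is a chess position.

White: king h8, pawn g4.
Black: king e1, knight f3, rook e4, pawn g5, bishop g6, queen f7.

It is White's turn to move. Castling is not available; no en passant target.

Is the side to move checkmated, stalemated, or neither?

stalemate

White to move; white king on h8.
In check: no.
King squares — g7: attacked by Qf7; h7: attacked by Bg6; g8: attacked by Qf7.
Legal moves for White: none.
Not in check and no legal moves → stalemate.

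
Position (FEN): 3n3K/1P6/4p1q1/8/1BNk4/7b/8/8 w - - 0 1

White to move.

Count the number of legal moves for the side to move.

21

White to move; king on h8.
In check: no.
Legal moves: Nd6, Nb6, Ne5, Na5, Ne3, Na3, Nd2, Nb2, Bf8, Be7, Bd6, Bc5+, Ba5, Bc3+, Ba3, Bd2, Be1, b8=Q, b8=R, b8=B, b8=N.
Count: 21.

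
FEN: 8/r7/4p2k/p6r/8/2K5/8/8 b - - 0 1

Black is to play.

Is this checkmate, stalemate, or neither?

Black to move; black king on h6.
In check: no.
Legal moves for Black include: Ra8, Rh7, Rg7, Rf7, Re7, Rd7, Rc7+, Rb7, Ra6, Kh7, Kg7, Kg6, Kg5, Rg5, Rf5, Re5, Rd5, Rc5+, ... (list truncated; more exist).
Black has legal moves and is not in check → neither.

neither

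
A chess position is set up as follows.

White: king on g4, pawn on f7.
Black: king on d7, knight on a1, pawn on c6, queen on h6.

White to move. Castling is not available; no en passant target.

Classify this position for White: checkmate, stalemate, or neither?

neither

White to move; white king on g4.
In check: no.
Legal moves for White: Kf5, Kg3, Kf3, f8=Q, f8=R, f8=B, f8=N+.
White has 7 legal moves and is not in check → neither.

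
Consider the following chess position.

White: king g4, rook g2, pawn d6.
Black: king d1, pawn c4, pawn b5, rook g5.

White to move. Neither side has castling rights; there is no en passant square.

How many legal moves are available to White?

White to move; king on g4.
In check: yes, from the black rook on g5.
Legal moves: Kxg5, Kh4, Kf4, Kh3, Kf3.
Count: 5.

5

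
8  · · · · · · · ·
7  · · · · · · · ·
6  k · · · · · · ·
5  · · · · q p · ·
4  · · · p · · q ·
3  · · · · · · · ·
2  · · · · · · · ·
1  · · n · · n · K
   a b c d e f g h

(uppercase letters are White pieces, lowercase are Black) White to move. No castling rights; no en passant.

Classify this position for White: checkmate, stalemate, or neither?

stalemate

White to move; white king on h1.
In check: no.
King squares — g1: attacked by Qg4; g2: attacked by Qg4; h2: attacked by Nf1.
Legal moves for White: none.
Not in check and no legal moves → stalemate.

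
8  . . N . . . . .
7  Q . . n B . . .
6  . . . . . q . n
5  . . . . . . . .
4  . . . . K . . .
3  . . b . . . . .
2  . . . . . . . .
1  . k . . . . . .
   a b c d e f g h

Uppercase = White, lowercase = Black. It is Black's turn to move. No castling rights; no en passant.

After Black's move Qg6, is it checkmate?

After Qg6: white king on e4; in check: yes, from the black queen on g6.
White has 4 legal replies: Kd5, Kf4, Kf3, Ke3.
In check but a legal move exists → not checkmate.

no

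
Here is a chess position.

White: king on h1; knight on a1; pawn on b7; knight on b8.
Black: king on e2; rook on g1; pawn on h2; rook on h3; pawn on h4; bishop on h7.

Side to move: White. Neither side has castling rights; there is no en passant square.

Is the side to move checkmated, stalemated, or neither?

White to move; white king on h1.
In check: yes, from the black rook on g1.
King squares — g1: attacked by Ph2; g2: attacked by Rg1; h2: attacked by Rh3.
Legal moves for White: none.
In check with no legal moves → checkmate.

checkmate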